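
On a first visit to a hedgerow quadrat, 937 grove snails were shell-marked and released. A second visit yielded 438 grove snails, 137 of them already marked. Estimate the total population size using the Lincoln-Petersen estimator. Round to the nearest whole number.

N ≈ 2996

N = (937 × 438) / 137 = 410406 / 137 ≈ 2995.7 → 2996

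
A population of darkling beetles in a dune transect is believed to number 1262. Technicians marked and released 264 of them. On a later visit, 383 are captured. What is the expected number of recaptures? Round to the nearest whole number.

expected recaptures ≈ 80

The marked fraction of the population is 264/1262, so in a sample of 383 expect C·(M/N) marked.
E[R] = 264 × 383 / 1262 = 101112 / 1262 ≈ 80.1 → 80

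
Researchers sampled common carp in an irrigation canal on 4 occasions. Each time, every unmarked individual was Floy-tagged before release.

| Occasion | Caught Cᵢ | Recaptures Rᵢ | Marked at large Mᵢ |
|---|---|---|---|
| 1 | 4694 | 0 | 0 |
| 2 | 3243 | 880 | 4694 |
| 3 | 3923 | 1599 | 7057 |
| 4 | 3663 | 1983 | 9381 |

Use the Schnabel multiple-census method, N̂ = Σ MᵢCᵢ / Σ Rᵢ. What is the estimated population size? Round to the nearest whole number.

Σ MᵢCᵢ = 0·4694 + 4694·3243 + 7057·3923 + 9381·3663 = 0 + 15222642 + 27684611 + 34362603 = 77269856
Σ Rᵢ = 0 + 880 + 1599 + 1983 = 4462
N̂ = 77269856 / 4462 ≈ 17317.3 → 17317

N ≈ 17,317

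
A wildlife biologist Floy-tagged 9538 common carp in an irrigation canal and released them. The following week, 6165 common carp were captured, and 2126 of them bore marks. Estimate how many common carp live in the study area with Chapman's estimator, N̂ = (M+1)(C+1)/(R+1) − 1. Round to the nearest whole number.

N̂ = (9538+1)(6165+1)/(2126+1) − 1 = 9539·6166/2127 − 1
= 58817474/2127 − 1 ≈ 27652.8 − 1 ≈ 27651.8 → 27652

N ≈ 27,652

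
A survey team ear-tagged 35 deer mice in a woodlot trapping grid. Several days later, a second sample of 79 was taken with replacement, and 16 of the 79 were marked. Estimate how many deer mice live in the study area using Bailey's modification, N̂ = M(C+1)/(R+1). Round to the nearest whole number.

N ≈ 165

N̂ = 35·(79+1)/(16+1) = 35·80/17 = 2800/17 ≈ 164.7 → 165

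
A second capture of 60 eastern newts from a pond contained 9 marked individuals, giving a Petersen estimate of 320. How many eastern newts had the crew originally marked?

From N = M·C/R: M = N·R / C = 320·9 / 60 = 2880 / 60 = 48.

M = 48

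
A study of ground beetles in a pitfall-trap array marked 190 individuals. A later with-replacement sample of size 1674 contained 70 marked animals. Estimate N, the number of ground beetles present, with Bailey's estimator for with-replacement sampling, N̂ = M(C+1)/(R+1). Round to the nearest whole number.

N̂ = 190·(1674+1)/(70+1) = 190·1675/71 = 318250/71 ≈ 4482.4 → 4482

N ≈ 4482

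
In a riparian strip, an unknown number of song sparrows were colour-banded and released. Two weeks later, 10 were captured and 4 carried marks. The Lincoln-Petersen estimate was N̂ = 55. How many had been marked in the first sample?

M = 22

From N = M·C/R: M = N·R / C = 55·4 / 10 = 220 / 10 = 22.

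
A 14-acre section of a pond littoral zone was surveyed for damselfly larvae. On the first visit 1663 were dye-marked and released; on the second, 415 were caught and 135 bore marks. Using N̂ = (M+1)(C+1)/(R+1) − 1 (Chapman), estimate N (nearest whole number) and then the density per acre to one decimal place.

N̂ = 1664·416/136 − 1 = 692224/136 − 1 ≈ 5088.9 → 5089
Density = N̂ / area = 5089 / 14 ≈ 363.50 → 363.5 per acre

density ≈ 363.5 damselfly larvae per acre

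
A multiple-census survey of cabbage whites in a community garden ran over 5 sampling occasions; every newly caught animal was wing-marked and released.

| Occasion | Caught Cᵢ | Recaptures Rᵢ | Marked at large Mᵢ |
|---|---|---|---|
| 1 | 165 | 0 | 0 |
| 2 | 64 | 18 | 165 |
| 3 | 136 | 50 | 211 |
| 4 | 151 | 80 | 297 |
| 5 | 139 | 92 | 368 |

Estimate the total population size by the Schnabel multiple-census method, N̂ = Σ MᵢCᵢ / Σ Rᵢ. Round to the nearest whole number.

N ≈ 564

Σ MᵢCᵢ = 0·165 + 165·64 + 211·136 + 297·151 + 368·139 = 0 + 10560 + 28696 + 44847 + 51152 = 135255
Σ Rᵢ = 0 + 18 + 50 + 80 + 92 = 240
N̂ = 135255 / 240 ≈ 563.6 → 564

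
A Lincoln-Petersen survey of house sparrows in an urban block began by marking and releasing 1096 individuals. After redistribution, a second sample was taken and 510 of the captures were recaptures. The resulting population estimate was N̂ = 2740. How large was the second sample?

C = 1275

From N = M·C/R: C = N·R / M = 2740·510 / 1096 = 1397400 / 1096 = 1275.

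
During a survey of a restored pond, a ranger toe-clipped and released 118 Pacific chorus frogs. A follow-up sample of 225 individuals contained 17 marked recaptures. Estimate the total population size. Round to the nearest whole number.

If marked individuals mix randomly, R/C ≈ M/N, giving N ≈ M·C/R.
N = (118 × 225) / 17 = 26550 / 17 ≈ 1561.8 → 1562

N ≈ 1562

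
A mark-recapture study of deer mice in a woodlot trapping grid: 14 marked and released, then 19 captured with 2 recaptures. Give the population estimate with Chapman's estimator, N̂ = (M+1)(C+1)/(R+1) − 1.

N = 99

N̂ = (14+1)(19+1)/(2+1) − 1 = 15·20/3 − 1
= 300/3 − 1 = 100 − 1 = 99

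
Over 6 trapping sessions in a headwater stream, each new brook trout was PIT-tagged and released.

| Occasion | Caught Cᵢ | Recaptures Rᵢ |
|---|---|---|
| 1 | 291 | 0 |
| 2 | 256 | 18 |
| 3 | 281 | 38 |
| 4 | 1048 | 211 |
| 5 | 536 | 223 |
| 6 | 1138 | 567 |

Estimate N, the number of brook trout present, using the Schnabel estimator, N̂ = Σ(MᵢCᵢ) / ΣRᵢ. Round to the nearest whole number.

N ≈ 3862

Marked at large before each occasion: Mᵢ = Σⱼ<ᵢ (Cⱼ − Rⱼ) → M1=0, M2=291, M3=529, M4=772, M5=1609, M6=1922
Σ MᵢCᵢ = 0·291 + 291·256 + 529·281 + 772·1048 + 1609·536 + 1922·1138 = 0 + 74496 + 148649 + 809056 + 862424 + 2187236 = 4081861
Σ Rᵢ = 0 + 18 + 38 + 211 + 223 + 567 = 1057
N̂ = 4081861 / 1057 ≈ 3861.7 → 3862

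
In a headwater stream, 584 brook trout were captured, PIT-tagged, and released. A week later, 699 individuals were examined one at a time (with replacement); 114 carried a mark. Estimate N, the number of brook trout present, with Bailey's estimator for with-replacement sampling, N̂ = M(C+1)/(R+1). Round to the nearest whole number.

N ≈ 3555

N̂ = 584·(699+1)/(114+1) = 584·700/115 = 408800/115 ≈ 3554.8 → 3555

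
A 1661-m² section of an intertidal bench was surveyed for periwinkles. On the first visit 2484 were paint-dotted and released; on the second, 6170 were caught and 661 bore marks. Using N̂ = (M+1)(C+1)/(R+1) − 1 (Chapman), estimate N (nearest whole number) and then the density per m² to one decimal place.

density ≈ 13.9 periwinkles per m²

N̂ = 2485·6171/662 − 1 = 15334935/662 − 1 ≈ 23163.6 → 23164
Density = N̂ / area = 23164 / 1661 ≈ 13.946 → 13.9 per m²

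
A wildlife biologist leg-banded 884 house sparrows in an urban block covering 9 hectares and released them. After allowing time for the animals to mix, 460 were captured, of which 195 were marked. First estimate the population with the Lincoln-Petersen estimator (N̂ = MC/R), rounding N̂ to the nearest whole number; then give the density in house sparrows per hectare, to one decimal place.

density ≈ 231.7 house sparrows per hectare

N̂ = 884·460/195 = 406640/195 ≈ 2085.3 → 2085
Density = N̂ / area = 2085 / 9 ≈ 231.67 → 231.7 per hectare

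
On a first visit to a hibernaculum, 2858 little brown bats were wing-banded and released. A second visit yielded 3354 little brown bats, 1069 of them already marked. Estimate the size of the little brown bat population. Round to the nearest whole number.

N ≈ 8967

The marked fraction in the recapture sample should equal the marked fraction in the population: 1069/3354 = 2858/N.
N = (2858 × 3354) / 1069 = 9585732 / 1069 ≈ 8967.0 → 8967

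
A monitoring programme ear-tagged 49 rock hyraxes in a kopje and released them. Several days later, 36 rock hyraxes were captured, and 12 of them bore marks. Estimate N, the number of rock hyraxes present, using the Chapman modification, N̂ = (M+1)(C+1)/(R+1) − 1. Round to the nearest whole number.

N ≈ 141

N̂ = (49+1)(36+1)/(12+1) − 1 = 50·37/13 − 1
= 1850/13 − 1 ≈ 142.3 − 1 ≈ 141.3 → 141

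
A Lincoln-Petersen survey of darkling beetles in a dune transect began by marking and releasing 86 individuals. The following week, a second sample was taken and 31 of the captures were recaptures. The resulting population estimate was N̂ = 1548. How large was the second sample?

From N = M·C/R: C = N·R / M = 1548·31 / 86 = 47988 / 86 = 558.

C = 558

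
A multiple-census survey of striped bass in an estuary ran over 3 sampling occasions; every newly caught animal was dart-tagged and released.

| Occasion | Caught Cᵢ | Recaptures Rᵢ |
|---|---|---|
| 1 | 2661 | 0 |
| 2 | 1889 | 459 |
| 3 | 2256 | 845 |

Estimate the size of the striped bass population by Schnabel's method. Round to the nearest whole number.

N ≈ 10,932

Marked at large before each occasion: Mᵢ = Σⱼ<ᵢ (Cⱼ − Rⱼ) → M1=0, M2=2661, M3=4091
Σ MᵢCᵢ = 0·2661 + 2661·1889 + 4091·2256 = 0 + 5026629 + 9229296 = 14255925
Σ Rᵢ = 0 + 459 + 845 = 1304
N̂ = 14255925 / 1304 ≈ 10932.46 → 10932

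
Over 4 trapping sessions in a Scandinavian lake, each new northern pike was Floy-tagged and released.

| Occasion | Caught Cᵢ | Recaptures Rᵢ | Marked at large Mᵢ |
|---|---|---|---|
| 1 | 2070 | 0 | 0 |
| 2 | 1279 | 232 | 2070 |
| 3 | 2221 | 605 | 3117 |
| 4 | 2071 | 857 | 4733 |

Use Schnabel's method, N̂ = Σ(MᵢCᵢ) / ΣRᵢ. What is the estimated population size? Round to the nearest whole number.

N ≈ 11,436

Σ MᵢCᵢ = 0·2070 + 2070·1279 + 3117·2221 + 4733·2071 = 0 + 2647530 + 6922857 + 9802043 = 19372430
Σ Rᵢ = 0 + 232 + 605 + 857 = 1694
N̂ = 19372430 / 1694 ≈ 11435.9 → 11436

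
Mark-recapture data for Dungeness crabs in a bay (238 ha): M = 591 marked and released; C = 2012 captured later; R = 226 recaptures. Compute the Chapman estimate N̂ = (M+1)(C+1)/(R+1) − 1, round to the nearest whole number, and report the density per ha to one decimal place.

density ≈ 22.1 Dungeness crabs per ha

N̂ = 592·2013/227 − 1 = 1191696/227 − 1 ≈ 5248.8 → 5249
Density = N̂ / area = 5249 / 238 ≈ 22.05 → 22.1 per ha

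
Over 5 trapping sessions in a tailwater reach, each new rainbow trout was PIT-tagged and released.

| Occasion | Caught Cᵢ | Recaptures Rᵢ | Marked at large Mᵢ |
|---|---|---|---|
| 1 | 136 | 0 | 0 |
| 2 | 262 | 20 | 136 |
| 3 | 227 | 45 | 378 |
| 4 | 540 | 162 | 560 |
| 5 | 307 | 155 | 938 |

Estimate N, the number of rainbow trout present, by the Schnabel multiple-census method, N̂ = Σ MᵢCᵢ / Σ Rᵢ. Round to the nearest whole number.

N ≈ 1863

Σ MᵢCᵢ = 0·136 + 136·262 + 378·227 + 560·540 + 938·307 = 0 + 35632 + 85806 + 302400 + 287966 = 711804
Σ Rᵢ = 0 + 20 + 45 + 162 + 155 = 382
N̂ = 711804 / 382 ≈ 1863.4 → 1863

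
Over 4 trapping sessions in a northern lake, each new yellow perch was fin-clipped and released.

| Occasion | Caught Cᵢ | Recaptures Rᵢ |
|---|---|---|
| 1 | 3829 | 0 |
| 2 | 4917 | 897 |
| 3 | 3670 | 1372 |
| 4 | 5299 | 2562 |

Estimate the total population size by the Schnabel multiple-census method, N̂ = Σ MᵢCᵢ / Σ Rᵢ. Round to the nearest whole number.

Marked at large before each occasion: Mᵢ = Σⱼ<ᵢ (Cⱼ − Rⱼ) → M1=0, M2=3829, M3=7849, M4=10147
Σ MᵢCᵢ = 0·3829 + 3829·4917 + 7849·3670 + 10147·5299 = 0 + 18827193 + 28805830 + 53768953 = 101401976
Σ Rᵢ = 0 + 897 + 1372 + 2562 = 4831
N̂ = 101401976 / 4831 ≈ 20989.9 → 20990

N ≈ 20,990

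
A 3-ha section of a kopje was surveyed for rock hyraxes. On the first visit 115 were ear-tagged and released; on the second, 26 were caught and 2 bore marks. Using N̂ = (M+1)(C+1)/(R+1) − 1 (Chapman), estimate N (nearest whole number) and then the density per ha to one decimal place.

density ≈ 347.7 rock hyraxes per ha

N̂ = 116·27/3 − 1 = 3132/3 − 1 = 1043
Density = N̂ / area = 1043 / 3 ≈ 347.67 → 347.7 per ha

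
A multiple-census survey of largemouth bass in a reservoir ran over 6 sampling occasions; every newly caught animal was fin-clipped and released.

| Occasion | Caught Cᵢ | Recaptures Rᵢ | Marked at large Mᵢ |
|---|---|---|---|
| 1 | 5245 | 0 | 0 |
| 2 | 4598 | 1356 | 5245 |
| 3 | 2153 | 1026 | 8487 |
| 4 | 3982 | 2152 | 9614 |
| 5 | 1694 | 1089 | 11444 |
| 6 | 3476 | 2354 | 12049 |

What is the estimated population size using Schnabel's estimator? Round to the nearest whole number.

Σ MᵢCᵢ = 0·5245 + 5245·4598 + 8487·2153 + 9614·3982 + 11444·1694 + 12049·3476 = 0 + 24116510 + 18272511 + 38282948 + 19386136 + 41882324 = 141940429
Σ Rᵢ = 0 + 1356 + 1026 + 2152 + 1089 + 2354 = 7977
N̂ = 141940429 / 7977 ≈ 17793.7 → 17794

N ≈ 17,794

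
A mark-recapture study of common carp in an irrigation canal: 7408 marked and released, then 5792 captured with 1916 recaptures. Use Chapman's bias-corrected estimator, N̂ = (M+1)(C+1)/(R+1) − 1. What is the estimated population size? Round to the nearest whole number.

N ≈ 22,388

N̂ = (7408+1)(5792+1)/(1916+1) − 1 = 7409·5793/1917 − 1
= 42920337/1917 − 1 ≈ 22389.3 − 1 ≈ 22388.3 → 22388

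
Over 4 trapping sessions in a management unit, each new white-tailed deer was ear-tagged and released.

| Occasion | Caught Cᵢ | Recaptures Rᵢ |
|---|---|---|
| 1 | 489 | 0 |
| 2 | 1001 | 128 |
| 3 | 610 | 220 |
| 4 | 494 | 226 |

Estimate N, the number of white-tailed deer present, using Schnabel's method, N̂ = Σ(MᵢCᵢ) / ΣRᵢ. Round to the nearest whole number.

Marked at large before each occasion: Mᵢ = Σⱼ<ᵢ (Cⱼ − Rⱼ) → M1=0, M2=489, M3=1362, M4=1752
Σ MᵢCᵢ = 0·489 + 489·1001 + 1362·610 + 1752·494 = 0 + 489489 + 830820 + 865488 = 2185797
Σ Rᵢ = 0 + 128 + 220 + 226 = 574
N̂ = 2185797 / 574 ≈ 3808.0 → 3808

N ≈ 3808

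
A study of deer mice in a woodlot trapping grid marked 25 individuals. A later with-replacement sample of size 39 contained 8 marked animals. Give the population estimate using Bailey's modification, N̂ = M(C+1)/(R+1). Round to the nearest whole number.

N ≈ 111

N̂ = 25·(39+1)/(8+1) = 25·40/9 = 1000/9 ≈ 111.1 → 111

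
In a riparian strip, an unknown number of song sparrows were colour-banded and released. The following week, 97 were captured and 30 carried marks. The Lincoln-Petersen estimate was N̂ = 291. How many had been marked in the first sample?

From N = M·C/R: M = N·R / C = 291·30 / 97 = 8730 / 97 = 90.

M = 90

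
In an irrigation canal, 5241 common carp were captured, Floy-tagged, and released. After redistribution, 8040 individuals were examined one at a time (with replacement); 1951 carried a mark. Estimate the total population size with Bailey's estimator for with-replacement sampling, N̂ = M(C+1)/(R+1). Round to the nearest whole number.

N ≈ 21,590

N̂ = 5241·(8040+1)/(1951+1) = 5241·8041/1952 = 42142881/1952 ≈ 21589.6 → 21590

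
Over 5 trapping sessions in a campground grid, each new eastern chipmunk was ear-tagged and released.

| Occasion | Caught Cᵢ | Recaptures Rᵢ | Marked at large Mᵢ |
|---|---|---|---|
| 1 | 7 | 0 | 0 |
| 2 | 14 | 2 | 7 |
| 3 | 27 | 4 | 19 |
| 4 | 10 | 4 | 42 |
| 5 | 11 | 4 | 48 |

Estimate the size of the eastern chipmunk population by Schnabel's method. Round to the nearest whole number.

N ≈ 111

Σ MᵢCᵢ = 0·7 + 7·14 + 19·27 + 42·10 + 48·11 = 0 + 98 + 513 + 420 + 528 = 1559
Σ Rᵢ = 0 + 2 + 4 + 4 + 4 = 14
N̂ = 1559 / 14 ≈ 111.4 → 111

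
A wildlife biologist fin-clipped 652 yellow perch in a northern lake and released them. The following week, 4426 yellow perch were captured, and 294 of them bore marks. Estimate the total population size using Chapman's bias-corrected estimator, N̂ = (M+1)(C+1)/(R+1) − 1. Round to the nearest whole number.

N̂ = (652+1)(4426+1)/(294+1) − 1 = 653·4427/295 − 1
= 2890831/295 − 1 ≈ 9799.4 − 1 ≈ 9798.4 → 9798

N ≈ 9798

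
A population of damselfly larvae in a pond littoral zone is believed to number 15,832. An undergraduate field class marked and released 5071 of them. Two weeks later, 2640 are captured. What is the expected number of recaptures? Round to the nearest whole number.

expected recaptures ≈ 846

The marked fraction of the population is 5071/15832, so in a sample of 2640 expect C·(M/N) marked.
E[R] = 5071 × 2640 / 15832 = 13387440 / 15832 ≈ 845.6 → 846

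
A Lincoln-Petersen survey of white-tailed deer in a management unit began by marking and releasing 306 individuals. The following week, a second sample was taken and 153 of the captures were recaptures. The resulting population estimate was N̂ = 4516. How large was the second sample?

C = 2258

From N = M·C/R: C = N·R / M = 4516·153 / 306 = 690948 / 306 = 2258.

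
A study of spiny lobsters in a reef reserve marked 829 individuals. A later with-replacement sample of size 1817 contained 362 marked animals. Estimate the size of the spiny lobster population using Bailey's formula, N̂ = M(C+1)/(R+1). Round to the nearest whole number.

N̂ = 829·(1817+1)/(362+1) = 829·1818/363 = 1507122/363 ≈ 4151.9 → 4152

N ≈ 4152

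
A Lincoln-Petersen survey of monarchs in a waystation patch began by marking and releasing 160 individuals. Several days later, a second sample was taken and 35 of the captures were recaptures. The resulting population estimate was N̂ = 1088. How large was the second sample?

From N = M·C/R: C = N·R / M = 1088·35 / 160 = 38080 / 160 = 238.

C = 238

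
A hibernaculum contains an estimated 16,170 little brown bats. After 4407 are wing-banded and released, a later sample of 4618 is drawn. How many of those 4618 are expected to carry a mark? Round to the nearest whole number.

expected recaptures ≈ 1259

Expected recaptures E[R] = M·C / N.
E[R] = 4407 × 4618 / 16170 = 20351526 / 16170 ≈ 1258.6 → 1259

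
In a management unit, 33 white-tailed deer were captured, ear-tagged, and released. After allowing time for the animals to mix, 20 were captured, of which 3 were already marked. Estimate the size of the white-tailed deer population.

N = 220

The marked fraction in the recapture sample should equal the marked fraction in the population: 3/20 = 33/N.
N = (33 × 20) / 3 = 660 / 3 = 220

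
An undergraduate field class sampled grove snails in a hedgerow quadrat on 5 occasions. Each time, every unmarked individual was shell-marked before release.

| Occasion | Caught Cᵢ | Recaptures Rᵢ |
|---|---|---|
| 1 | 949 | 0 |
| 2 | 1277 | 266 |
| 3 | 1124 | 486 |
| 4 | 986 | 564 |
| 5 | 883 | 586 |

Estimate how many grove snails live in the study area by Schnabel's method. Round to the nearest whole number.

Marked at large before each occasion: Mᵢ = Σⱼ<ᵢ (Cⱼ − Rⱼ) → M1=0, M2=949, M3=1960, M4=2598, M5=3020
Σ MᵢCᵢ = 0·949 + 949·1277 + 1960·1124 + 2598·986 + 3020·883 = 0 + 1211873 + 2203040 + 2561628 + 2666660 = 8643201
Σ Rᵢ = 0 + 266 + 486 + 564 + 586 = 1902
N̂ = 8643201 / 1902 ≈ 4544.3 → 4544

N ≈ 4544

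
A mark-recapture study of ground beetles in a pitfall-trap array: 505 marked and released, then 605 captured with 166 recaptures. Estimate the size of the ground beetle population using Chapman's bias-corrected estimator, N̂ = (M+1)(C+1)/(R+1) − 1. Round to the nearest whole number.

N ≈ 1835

N̂ = (505+1)(605+1)/(166+1) − 1 = 506·606/167 − 1
= 306636/167 − 1 ≈ 1836.1 − 1 ≈ 1835.1 → 1835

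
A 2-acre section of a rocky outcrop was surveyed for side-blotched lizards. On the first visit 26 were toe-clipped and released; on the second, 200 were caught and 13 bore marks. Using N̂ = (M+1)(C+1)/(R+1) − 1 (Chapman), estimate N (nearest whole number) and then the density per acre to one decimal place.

density ≈ 193.5 side-blotched lizards per acre

N̂ = 27·201/14 − 1 = 5427/14 − 1 ≈ 386.6 → 387
Density = N̂ / area = 387 / 2 ≈ 193.50 → 193.5 per acre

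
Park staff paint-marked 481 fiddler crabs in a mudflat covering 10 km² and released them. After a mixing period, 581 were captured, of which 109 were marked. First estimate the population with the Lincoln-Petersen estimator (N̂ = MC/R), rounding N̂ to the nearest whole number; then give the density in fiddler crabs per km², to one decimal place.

N̂ = 481·581/109 = 279461/109 ≈ 2563.9 → 2564
Density = N̂ / area = 2564 / 10 ≈ 256.40 → 256.4 per km²

density ≈ 256.4 fiddler crabs per km²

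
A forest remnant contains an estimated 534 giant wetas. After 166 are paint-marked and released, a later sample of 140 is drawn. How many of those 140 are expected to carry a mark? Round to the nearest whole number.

Expected recaptures E[R] = M·C / N.
E[R] = 166 × 140 / 534 = 23240 / 534 ≈ 43.5 → 44

expected recaptures ≈ 44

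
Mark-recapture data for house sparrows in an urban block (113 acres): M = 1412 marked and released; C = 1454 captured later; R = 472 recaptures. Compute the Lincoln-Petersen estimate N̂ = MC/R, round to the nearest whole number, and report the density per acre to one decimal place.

density ≈ 38.5 house sparrows per acre

N̂ = 1412·1454/472 = 2053048/472 ≈ 4349.7 → 4350
Density = N̂ / area = 4350 / 113 ≈ 38.50 → 38.5 per acre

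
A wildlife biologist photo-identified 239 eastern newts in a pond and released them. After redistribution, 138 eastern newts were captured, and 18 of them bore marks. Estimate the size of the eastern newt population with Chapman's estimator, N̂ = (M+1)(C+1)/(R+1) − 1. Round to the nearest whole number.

N̂ = (239+1)(138+1)/(18+1) − 1 = 240·139/19 − 1
= 33360/19 − 1 ≈ 1755.8 − 1 ≈ 1754.8 → 1755

N ≈ 1755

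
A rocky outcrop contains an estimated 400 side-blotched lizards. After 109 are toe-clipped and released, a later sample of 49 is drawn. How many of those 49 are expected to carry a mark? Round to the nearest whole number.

The marked fraction of the population is 109/400, so in a sample of 49 expect C·(M/N) marked.
E[R] = 109 × 49 / 400 = 5341 / 400 ≈ 13.4 → 13

expected recaptures ≈ 13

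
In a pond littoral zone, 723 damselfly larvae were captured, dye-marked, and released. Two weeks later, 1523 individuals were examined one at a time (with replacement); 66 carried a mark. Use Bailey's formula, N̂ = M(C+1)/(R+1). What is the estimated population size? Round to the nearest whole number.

N ≈ 16,446

N̂ = 723·(1523+1)/(66+1) = 723·1524/67 = 1101852/67 ≈ 16445.6 → 16446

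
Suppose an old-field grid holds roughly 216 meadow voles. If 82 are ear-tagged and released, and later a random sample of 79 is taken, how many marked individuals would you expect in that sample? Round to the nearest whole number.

expected recaptures ≈ 30

The marked fraction of the population is 82/216, so in a sample of 79 expect C·(M/N) marked.
E[R] = 82 × 79 / 216 = 6478 / 216 ≈ 30.0 → 30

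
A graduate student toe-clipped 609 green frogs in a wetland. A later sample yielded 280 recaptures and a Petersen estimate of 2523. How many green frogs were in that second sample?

C = 1160

From N = M·C/R: C = N·R / M = 2523·280 / 609 = 706440 / 609 = 1160.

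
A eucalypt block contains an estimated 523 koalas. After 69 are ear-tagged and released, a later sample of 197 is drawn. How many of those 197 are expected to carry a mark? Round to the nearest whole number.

expected recaptures ≈ 26

Expected recaptures E[R] = M·C / N.
E[R] = 69 × 197 / 523 = 13593 / 523 ≈ 26.0 → 26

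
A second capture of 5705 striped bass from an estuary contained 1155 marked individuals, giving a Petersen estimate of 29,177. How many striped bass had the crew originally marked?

M = 5907

From N = M·C/R: M = N·R / C = 29177·1155 / 5705 = 33699435 / 5705 = 5907.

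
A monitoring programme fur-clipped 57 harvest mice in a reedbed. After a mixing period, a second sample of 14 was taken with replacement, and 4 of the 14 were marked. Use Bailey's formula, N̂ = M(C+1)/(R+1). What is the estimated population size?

N = 171

N̂ = 57·(14+1)/(4+1) = 57·15/5 = 855/5 = 171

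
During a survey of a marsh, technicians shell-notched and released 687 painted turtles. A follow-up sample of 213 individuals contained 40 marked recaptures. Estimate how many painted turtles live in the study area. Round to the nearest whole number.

N = (687 × 213) / 40 = 146331 / 40 ≈ 3658.3 → 3658

N ≈ 3658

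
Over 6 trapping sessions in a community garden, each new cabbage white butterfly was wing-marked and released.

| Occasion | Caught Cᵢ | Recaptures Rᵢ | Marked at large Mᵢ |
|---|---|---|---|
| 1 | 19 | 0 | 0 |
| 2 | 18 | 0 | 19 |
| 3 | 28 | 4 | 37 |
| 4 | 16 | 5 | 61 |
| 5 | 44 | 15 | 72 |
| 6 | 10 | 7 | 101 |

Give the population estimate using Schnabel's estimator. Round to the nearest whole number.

N ≈ 211

Σ MᵢCᵢ = 0·19 + 19·18 + 37·28 + 61·16 + 72·44 + 101·10 = 0 + 342 + 1036 + 976 + 3168 + 1010 = 6532
Σ Rᵢ = 0 + 0 + 4 + 5 + 15 + 7 = 31
N̂ = 6532 / 31 ≈ 210.7 → 211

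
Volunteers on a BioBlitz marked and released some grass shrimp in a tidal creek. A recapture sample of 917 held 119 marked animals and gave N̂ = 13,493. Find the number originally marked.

M = 1751

From N = M·C/R: M = N·R / C = 13493·119 / 917 = 1605667 / 917 = 1751.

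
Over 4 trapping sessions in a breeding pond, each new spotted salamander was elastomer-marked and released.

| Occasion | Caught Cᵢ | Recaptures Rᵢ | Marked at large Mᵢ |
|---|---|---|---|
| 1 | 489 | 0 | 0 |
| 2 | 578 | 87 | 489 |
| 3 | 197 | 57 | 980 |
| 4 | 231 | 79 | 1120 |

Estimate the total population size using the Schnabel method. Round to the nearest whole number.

N ≈ 3293

Σ MᵢCᵢ = 0·489 + 489·578 + 980·197 + 1120·231 = 0 + 282642 + 193060 + 258720 = 734422
Σ Rᵢ = 0 + 87 + 57 + 79 = 223
N̂ = 734422 / 223 ≈ 3293.4 → 3293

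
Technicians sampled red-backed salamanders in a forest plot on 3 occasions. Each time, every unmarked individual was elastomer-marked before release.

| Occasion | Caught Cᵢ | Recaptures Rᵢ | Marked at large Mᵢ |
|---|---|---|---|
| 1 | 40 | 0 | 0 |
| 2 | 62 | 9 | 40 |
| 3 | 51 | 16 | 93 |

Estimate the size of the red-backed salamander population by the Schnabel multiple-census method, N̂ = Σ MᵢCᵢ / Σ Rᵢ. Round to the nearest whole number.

N ≈ 289

Σ MᵢCᵢ = 0·40 + 40·62 + 93·51 = 0 + 2480 + 4743 = 7223
Σ Rᵢ = 0 + 9 + 16 = 25
N̂ = 7223 / 25 ≈ 288.9 → 289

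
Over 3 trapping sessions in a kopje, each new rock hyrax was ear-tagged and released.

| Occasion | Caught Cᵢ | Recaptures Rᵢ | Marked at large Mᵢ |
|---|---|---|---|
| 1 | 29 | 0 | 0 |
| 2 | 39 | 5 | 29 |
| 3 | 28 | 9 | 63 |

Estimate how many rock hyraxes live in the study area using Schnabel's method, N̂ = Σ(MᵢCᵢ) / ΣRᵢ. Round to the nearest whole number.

N ≈ 207

Σ MᵢCᵢ = 0·29 + 29·39 + 63·28 = 0 + 1131 + 1764 = 2895
Σ Rᵢ = 0 + 5 + 9 = 14
N̂ = 2895 / 14 ≈ 206.8 → 207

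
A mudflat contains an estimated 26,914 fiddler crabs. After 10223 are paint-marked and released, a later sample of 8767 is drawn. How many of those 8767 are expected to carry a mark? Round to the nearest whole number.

expected recaptures ≈ 3330

The marked fraction of the population is 10223/26914, so in a sample of 8767 expect C·(M/N) marked.
E[R] = 10223 × 8767 / 26914 = 89625041 / 26914 ≈ 3330.1 → 3330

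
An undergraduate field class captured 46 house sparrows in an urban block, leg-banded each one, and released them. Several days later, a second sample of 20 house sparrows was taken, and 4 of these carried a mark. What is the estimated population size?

N = 230

N = (46 × 20) / 4 = 920 / 4 = 230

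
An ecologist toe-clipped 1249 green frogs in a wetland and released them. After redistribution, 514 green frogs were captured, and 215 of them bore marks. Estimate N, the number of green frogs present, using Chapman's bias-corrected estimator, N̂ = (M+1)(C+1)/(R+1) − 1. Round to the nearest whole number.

N̂ = (1249+1)(514+1)/(215+1) − 1 = 1250·515/216 − 1
= 643750/216 − 1 ≈ 2980.3 − 1 ≈ 2979.3 → 2979

N ≈ 2979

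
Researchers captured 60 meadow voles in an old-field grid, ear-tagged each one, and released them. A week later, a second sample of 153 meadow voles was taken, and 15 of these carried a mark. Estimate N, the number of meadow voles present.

N = (60 × 153) / 15 = 9180 / 15 = 612

N = 612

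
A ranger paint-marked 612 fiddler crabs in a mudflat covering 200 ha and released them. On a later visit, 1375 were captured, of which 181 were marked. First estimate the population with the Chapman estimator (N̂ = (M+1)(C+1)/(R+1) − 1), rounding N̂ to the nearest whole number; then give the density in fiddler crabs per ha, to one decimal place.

density ≈ 23.2 fiddler crabs per ha

N̂ = 613·1376/182 − 1 = 843488/182 − 1 ≈ 4633.5 → 4634
Density = N̂ / area = 4634 / 200 ≈ 23.17 → 23.2 per ha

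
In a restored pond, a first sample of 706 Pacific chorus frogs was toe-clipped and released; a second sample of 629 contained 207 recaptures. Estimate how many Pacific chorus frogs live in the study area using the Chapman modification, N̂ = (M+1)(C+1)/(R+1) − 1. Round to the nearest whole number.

N ≈ 2140

N̂ = (706+1)(629+1)/(207+1) − 1 = 707·630/208 − 1
= 445410/208 − 1 ≈ 2141.4 − 1 ≈ 2140.4 → 2140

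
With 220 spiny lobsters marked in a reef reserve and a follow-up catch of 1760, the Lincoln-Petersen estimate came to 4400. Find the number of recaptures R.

From N = M·C/R: R = M·C / N = 220·1760 / 4400 = 387200 / 4400 = 88.

R = 88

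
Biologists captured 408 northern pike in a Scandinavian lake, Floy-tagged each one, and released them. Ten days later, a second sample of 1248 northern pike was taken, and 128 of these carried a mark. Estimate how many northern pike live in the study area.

N = 3978

If marked individuals mix randomly, R/C ≈ M/N, giving N ≈ M·C/R.
N = (408 × 1248) / 128 = 509184 / 128 = 3978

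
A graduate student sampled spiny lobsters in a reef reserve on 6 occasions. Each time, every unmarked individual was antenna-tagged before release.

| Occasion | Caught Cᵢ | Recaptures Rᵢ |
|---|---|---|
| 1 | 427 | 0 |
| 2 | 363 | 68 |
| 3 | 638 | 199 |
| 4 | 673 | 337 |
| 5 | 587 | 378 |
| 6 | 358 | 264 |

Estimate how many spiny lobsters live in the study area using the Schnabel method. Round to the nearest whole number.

Marked at large before each occasion: Mᵢ = Σⱼ<ᵢ (Cⱼ − Rⱼ) → M1=0, M2=427, M3=722, M4=1161, M5=1497, M6=1706
Σ MᵢCᵢ = 0·427 + 427·363 + 722·638 + 1161·673 + 1497·587 + 1706·358 = 0 + 155001 + 460636 + 781353 + 878739 + 610748 = 2886477
Σ Rᵢ = 0 + 68 + 199 + 337 + 378 + 264 = 1246
N̂ = 2886477 / 1246 ≈ 2316.6 → 2317

N ≈ 2317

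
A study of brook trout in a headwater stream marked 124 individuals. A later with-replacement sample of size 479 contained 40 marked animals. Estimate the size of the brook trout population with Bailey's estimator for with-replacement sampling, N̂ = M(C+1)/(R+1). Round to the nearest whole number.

N ≈ 1452

N̂ = 124·(479+1)/(40+1) = 124·480/41 = 59520/41 ≈ 1451.7 → 1452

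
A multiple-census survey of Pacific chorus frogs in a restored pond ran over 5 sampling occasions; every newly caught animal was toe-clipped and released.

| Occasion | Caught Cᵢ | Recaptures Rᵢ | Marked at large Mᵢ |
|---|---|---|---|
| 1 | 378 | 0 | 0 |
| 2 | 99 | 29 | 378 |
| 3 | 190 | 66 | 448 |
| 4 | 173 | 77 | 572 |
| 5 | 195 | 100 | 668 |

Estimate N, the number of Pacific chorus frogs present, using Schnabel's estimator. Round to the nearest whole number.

Σ MᵢCᵢ = 0·378 + 378·99 + 448·190 + 572·173 + 668·195 = 0 + 37422 + 85120 + 98956 + 130260 = 351758
Σ Rᵢ = 0 + 29 + 66 + 77 + 100 = 272
N̂ = 351758 / 272 ≈ 1293.2 → 1293

N ≈ 1293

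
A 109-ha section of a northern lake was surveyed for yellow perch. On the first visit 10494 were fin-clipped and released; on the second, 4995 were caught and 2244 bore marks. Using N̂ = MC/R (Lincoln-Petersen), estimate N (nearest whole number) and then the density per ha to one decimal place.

density ≈ 214.3 yellow perch per ha

N̂ = 10494·4995/2244 = 52417530/2244 ≈ 23359.0 → 23359
Density = N̂ / area = 23359 / 109 ≈ 214.30 → 214.3 per ha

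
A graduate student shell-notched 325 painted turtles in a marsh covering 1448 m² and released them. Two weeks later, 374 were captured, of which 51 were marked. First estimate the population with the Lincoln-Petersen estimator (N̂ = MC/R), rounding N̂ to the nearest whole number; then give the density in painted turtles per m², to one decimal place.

density ≈ 1.6 painted turtles per m²

N̂ = 325·374/51 = 121550/51 ≈ 2383.3 → 2383
Density = N̂ / area = 2383 / 1448 ≈ 1.646 → 1.6 per m²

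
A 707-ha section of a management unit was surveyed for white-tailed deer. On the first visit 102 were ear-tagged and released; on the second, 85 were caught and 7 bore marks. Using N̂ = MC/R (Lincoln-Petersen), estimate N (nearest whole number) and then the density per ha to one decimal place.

N̂ = 102·85/7 = 8670/7 ≈ 1238.6 → 1239
Density = N̂ / area = 1239 / 707 ≈ 1.75 → 1.8 per ha

density ≈ 1.8 white-tailed deer per ha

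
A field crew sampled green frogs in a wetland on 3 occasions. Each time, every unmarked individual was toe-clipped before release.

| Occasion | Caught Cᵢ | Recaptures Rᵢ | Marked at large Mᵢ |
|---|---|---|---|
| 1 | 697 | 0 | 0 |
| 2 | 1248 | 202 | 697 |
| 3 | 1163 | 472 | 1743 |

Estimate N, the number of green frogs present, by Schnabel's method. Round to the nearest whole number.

N ≈ 4298

Σ MᵢCᵢ = 0·697 + 697·1248 + 1743·1163 = 0 + 869856 + 2027109 = 2896965
Σ Rᵢ = 0 + 202 + 472 = 674
N̂ = 2896965 / 674 ≈ 4298.2 → 4298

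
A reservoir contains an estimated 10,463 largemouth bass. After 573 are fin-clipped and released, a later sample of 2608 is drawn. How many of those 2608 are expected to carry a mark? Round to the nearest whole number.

expected recaptures ≈ 143

Expected recaptures E[R] = M·C / N.
E[R] = 573 × 2608 / 10463 = 1494384 / 10463 ≈ 142.8 → 143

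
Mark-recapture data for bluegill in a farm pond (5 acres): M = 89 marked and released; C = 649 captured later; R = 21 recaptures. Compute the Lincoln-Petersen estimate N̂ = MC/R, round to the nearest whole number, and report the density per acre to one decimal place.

N̂ = 89·649/21 = 57761/21 ≈ 2750.5 → 2751
Density = N̂ / area = 2751 / 5 ≈ 550.20 → 550.2 per acre

density ≈ 550.2 bluegill per acre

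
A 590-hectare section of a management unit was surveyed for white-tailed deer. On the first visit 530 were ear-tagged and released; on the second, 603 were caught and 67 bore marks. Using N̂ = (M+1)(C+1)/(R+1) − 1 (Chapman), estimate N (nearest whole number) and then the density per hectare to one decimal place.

N̂ = 531·604/68 − 1 = 320724/68 − 1 ≈ 4715.5 → 4716
Density = N̂ / area = 4716 / 590 ≈ 7.99 → 8.0 per hectare

density ≈ 8.0 white-tailed deer per hectare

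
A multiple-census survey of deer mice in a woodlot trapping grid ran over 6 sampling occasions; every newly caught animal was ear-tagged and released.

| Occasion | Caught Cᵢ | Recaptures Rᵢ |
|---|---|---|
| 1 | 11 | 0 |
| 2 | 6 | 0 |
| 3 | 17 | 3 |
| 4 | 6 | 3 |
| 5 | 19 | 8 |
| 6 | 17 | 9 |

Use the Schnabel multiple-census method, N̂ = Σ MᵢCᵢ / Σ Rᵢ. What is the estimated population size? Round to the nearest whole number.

N ≈ 85

Marked at large before each occasion: Mᵢ = Σⱼ<ᵢ (Cⱼ − Rⱼ) → M1=0, M2=11, M3=17, M4=31, M5=34, M6=45
Σ MᵢCᵢ = 0·11 + 11·6 + 17·17 + 31·6 + 34·19 + 45·17 = 0 + 66 + 289 + 186 + 646 + 765 = 1952
Σ Rᵢ = 0 + 0 + 3 + 3 + 8 + 9 = 23
N̂ = 1952 / 23 ≈ 84.9 → 85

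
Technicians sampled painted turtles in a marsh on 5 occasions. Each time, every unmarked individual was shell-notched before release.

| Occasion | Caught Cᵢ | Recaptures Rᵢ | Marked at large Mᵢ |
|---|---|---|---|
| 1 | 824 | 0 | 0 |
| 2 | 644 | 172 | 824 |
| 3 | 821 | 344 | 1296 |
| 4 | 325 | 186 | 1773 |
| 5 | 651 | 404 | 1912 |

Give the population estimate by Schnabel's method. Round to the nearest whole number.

Σ MᵢCᵢ = 0·824 + 824·644 + 1296·821 + 1773·325 + 1912·651 = 0 + 530656 + 1064016 + 576225 + 1244712 = 3415609
Σ Rᵢ = 0 + 172 + 344 + 186 + 404 = 1106
N̂ = 3415609 / 1106 ≈ 3088.3 → 3088

N ≈ 3088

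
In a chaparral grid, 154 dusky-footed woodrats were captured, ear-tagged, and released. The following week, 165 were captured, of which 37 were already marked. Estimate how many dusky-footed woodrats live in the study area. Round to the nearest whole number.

N ≈ 687

If marked individuals mix randomly, R/C ≈ M/N, giving N ≈ M·C/R.
N = (154 × 165) / 37 = 25410 / 37 ≈ 686.8 → 687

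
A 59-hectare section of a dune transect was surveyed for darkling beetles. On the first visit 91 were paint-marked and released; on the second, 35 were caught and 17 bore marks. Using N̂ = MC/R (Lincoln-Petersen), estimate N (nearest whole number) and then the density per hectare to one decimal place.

density ≈ 3.2 darkling beetles per hectare

N̂ = 91·35/17 = 3185/17 ≈ 187.4 → 187
Density = N̂ / area = 187 / 59 ≈ 3.17 → 3.2 per hectare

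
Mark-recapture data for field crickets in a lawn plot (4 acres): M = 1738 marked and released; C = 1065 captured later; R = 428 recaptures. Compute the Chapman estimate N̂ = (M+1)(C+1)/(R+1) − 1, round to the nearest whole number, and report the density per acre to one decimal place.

N̂ = 1739·1066/429 − 1 = 1853774/429 − 1 ≈ 4320.2 → 4320
Density = N̂ / area = 4320 / 4 = 1080.0 per acre

density ≈ 1080.0 field crickets per acre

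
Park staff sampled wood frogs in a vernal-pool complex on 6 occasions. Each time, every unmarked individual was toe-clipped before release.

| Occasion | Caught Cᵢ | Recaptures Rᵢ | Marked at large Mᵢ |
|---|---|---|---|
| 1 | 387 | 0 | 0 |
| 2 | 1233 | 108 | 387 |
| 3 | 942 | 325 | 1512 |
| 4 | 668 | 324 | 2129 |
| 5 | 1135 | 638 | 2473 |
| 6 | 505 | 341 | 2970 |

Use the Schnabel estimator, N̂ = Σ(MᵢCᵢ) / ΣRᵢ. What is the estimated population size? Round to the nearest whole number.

N ≈ 4395

Σ MᵢCᵢ = 0·387 + 387·1233 + 1512·942 + 2129·668 + 2473·1135 + 2970·505 = 0 + 477171 + 1424304 + 1422172 + 2806855 + 1499850 = 7630352
Σ Rᵢ = 0 + 108 + 325 + 324 + 638 + 341 = 1736
N̂ = 7630352 / 1736 ≈ 4395.4 → 4395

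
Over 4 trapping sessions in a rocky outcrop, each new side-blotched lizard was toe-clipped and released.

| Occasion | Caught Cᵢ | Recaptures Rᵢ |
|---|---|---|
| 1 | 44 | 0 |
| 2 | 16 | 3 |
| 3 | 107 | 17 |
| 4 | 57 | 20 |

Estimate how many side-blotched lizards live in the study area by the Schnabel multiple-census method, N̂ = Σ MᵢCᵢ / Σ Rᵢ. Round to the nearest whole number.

Marked at large before each occasion: Mᵢ = Σⱼ<ᵢ (Cⱼ − Rⱼ) → M1=0, M2=44, M3=57, M4=147
Σ MᵢCᵢ = 0·44 + 44·16 + 57·107 + 147·57 = 0 + 704 + 6099 + 8379 = 15182
Σ Rᵢ = 0 + 3 + 17 + 20 = 40
N̂ = 15182 / 40 ≈ 379.6 → 380

N ≈ 380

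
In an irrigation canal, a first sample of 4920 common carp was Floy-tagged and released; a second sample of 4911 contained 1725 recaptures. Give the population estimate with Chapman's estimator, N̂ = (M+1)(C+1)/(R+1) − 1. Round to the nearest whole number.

N ≈ 14,004

N̂ = (4920+1)(4911+1)/(1725+1) − 1 = 4921·4912/1726 − 1
= 24171952/1726 − 1 ≈ 14004.6 − 1 ≈ 14003.6 → 14004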